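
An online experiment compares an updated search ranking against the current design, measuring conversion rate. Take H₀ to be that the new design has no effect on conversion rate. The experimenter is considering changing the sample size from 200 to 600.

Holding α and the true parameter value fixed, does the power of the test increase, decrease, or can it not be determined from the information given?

Increasing n separates the H₀ and Ha sampling distributions, so under Ha fewer outcomes land in the acceptance region.
Since power = 1 − β and β decreases, power increases.

It increases.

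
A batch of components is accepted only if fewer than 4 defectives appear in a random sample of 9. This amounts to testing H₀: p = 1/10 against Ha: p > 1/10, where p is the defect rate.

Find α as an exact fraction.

α = P(reject H₀ | H₀ true) = P(Y ≥ 4 | p = 1/10), Y ~ Binomial(9, 1/10).
Via the complement, α = 1 − Σ_{j=0}^{3} C(9,j)(1/10)^j(9/10)^{9-j} = 4165547/500000000.

4165547/500000000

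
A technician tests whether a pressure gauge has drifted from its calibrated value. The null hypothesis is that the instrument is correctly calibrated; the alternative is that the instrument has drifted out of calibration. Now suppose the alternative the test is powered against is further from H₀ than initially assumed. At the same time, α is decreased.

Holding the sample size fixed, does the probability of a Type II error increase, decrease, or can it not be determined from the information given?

Cannot be determined from the information given.

The first change alone would make β decrease; the second alone would make β increase. Which effect dominates depends on the magnitudes, which are not given.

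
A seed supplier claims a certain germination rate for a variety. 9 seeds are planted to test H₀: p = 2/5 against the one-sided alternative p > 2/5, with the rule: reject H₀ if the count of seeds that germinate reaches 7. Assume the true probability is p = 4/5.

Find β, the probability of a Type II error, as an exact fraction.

511333/1953125

A Type II error is failing to reject when Ha holds: with p = 4/5, β = P(Y ≤ 6).
Adding the binomial probabilities P(Y=0)+…+P(Y=6) at p = 4/5 gives 511333/1953125.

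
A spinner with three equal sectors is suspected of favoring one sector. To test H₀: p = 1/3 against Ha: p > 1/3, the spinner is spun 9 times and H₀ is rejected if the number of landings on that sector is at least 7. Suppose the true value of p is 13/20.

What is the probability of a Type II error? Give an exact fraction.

A Type II error is failing to reject when Ha holds: with p = 13/20, β = P(Y ≤ 6).
Adding the binomial probabilities P(Y=0)+…+P(Y=6) at p = 13/20 gives 5301813769/8000000000.

5301813769/8000000000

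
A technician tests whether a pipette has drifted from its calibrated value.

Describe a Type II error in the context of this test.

With the conventional null hypothesis that the instrument is correctly calibrated:
A Type II error is failing to reject H₀ when H₀ is false.
Here that means leaving the instrument in service when actually the instrument has drifted out of calibration.

A Type II error would mean concluding that the instrument is correctly calibrated (or at least failing to establish that the instrument has drifted out of calibration) when in fact the instrument has drifted out of calibration.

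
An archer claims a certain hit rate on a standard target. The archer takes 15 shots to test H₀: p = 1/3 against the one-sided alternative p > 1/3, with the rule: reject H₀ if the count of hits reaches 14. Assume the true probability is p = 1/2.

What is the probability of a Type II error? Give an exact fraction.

2047/2048

Under the alternative p = 1/2, Y ~ Binomial(15, 1/2); β is the probability the test does not reject, P(Y < 14).
Equivalently, β = 1 − P(Y ≥ 14) = 2047/2048.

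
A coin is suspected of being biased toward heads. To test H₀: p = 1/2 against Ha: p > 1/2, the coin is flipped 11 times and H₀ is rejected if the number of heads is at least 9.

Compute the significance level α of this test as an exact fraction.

67/2048

Under H₀, X ~ Binomial(11, 1/2), and α = P(X ≥ 9).
That's C(11,9) + C(11,10) + C(11,11) over 2^11, i.e. (55 + 11 + 1)/2048 = 67/2048.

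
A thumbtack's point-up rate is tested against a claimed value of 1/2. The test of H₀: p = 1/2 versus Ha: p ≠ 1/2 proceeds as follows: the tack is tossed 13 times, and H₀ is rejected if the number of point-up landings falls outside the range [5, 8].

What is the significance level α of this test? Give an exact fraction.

α = P(Y ≤ 4 or Y ≥ 9 | p = 1/2), Y ~ Binomial(13, 1/2).
Each tail has probability (1 + 13 + 78 + 286 + 715)/8192; doubling gives α = 2186/8192 = 1093/4096.

1093/4096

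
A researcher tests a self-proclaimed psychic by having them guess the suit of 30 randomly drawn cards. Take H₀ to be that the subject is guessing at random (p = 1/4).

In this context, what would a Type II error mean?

A Type II error would mean concluding that the subject is guessing at random (p = 1/4) (or at least failing to establish that the subject performs better than chance) when in fact the subject performs better than chance.

A Type II error is failing to reject H₀ when H₀ is false.
Here that means concluding there is no evidence of ability when actually the subject performs better than chance.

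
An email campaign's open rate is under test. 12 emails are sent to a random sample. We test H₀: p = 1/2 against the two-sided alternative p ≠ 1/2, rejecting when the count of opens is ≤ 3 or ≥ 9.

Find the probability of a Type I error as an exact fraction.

Under H₀, K ~ Binomial(12, 1/2); α is the probability of landing in either tail, P(K ≤ 3) + P(K ≥ 9).
The two tails are symmetric, so α = 2·(1 + 12 + 66 + 220)/2^12 = 598/4096 = 299/2048.

299/2048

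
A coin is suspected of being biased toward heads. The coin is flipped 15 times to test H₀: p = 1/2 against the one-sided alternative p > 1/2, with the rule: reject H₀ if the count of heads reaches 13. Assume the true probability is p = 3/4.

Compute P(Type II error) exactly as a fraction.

820244467/1073741824

β = P(fail to reject H₀ | Ha true) = P(Y ≤ 12 | p = 3/4), Y ~ Binomial(15, 3/4).
Adding the binomial probabilities P(Y=0)+…+P(Y=12) at p = 3/4 gives 820244467/1073741824.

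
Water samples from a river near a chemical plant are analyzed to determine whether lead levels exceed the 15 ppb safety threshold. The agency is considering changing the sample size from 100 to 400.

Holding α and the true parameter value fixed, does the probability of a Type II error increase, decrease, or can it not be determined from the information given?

It decreases.

Increasing n separates the H₀ and Ha sampling distributions, so under Ha fewer outcomes land in the acceptance region.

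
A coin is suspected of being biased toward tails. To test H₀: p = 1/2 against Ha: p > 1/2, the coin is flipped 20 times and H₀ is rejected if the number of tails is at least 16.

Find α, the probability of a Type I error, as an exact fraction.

1549/262144

Under H₀, K ~ Binomial(20, 1/2), and α = P(K ≥ 16).
Summing the upper tail: (4845 + 1140 + 190 + 20 + 1) / 2^20 = 6196/1048576 = 1549/262144.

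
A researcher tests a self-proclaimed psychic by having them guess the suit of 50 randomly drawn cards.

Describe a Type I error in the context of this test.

With the conventional null hypothesis that the subject is guessing at random (p = 1/4):
A Type I error is rejecting H₀ when H₀ is true.
Here that means concluding the subject has some ability beyond chance when actually the subject is guessing at random (p = 1/4).

A Type I error would mean concluding that the subject performs better than chance when in fact the subject is guessing at random (p = 1/4).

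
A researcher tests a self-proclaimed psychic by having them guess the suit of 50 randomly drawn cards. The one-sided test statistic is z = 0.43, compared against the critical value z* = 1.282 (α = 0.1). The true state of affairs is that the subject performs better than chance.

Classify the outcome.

Type II error

The conventional null hypothesis is that the subject is guessing at random (p = 1/4).
Since z = 0.43 ≤ z* = 1.282, H₀ is not rejected.
H₀ is false (actually the subject performs better than chance).
Failing to reject a false H₀ is a Type II error.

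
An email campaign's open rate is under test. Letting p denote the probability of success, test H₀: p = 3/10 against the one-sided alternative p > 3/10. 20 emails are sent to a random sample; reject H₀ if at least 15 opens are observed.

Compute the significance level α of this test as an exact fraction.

1073500548839793/25000000000000000000

α = P(reject H₀ | H₀ true) = P(Y ≥ 15 | p = 3/10), with Y ~ Binomial(20, 3/10).
Adding the binomial terms for j = 15 through 20 with p = 3/10 yields 1073500548839793/25000000000000000000.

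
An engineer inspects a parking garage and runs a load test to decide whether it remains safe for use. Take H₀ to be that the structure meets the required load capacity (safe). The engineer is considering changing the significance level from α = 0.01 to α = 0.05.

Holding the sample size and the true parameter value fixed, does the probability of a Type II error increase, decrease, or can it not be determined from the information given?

It decreases.

Relaxing α lowers the evidence threshold; under Ha, outcomes that previously fell short now trigger rejection.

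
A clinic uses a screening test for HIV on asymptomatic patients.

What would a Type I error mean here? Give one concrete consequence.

With the conventional null hypothesis that the patient does not have HIV:
A Type I error is rejecting H₀ when H₀ is true.
Here that means flagging the patient as positive and ordering follow-up testing when actually the patient does not have HIV.

A Type I error would mean concluding that the patient has HIV when in fact the patient does not have HIV. Consequence: a healthy patient suffers needless anxiety and the cost of confirmatory testing.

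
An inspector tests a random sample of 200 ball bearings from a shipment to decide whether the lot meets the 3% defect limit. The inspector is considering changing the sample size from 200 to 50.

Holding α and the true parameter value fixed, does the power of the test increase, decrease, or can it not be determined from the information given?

It decreases.

With less data the test statistic is noisier; under Ha, more outcomes land inside the acceptance region.
Since power = 1 − β and β increases, power decreases.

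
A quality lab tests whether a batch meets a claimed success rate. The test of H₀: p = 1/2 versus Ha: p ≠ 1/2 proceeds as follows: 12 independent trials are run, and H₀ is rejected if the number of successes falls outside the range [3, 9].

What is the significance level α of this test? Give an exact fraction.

79/2048

Under H₀, S ~ Binomial(12, 1/2); α is the probability of landing in either tail, P(S ≤ 2) + P(S ≥ 10).
By symmetry, α = 2·P(S ≤ 2) = 2·(1 + 12 + 66)/4096 = 158/4096 = 79/2048.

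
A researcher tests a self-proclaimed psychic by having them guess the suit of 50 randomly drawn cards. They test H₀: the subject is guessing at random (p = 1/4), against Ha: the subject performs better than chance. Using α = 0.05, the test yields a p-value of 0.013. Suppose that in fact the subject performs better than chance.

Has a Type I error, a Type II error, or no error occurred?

Neither — the decision is correct.

Since p = 0.013 < α = 0.05, H₀ is rejected.
H₀ is false (actually the subject performs better than chance).
The decision matches the true state — no error.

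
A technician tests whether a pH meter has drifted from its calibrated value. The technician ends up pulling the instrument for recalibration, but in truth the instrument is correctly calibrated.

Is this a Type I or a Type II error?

The null hypothesis here is that the instrument is correctly calibrated.
'Pulling the instrument for recalibration' corresponds to rejecting H₀.
H₀ was rejected but H₀ is true — a Type I error (false positive).

Type I error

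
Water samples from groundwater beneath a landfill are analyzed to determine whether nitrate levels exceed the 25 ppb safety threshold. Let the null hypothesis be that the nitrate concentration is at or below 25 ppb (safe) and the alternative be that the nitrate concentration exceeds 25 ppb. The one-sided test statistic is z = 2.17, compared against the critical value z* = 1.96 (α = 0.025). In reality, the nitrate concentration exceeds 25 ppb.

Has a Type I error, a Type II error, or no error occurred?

Since z = 2.17 > z* = 1.96, H₀ is rejected.
H₀ is false (actually the nitrate concentration exceeds 25 ppb).
The decision matches the true state — no error.

No error (correct decision).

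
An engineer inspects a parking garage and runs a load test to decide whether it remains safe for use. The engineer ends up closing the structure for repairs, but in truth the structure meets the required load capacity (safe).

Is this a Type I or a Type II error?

The null hypothesis here is that the structure meets the required load capacity (safe).
'Closing the structure for repairs' corresponds to rejecting H₀.
H₀ was rejected but H₀ is true — a Type I error (false positive).

Type I error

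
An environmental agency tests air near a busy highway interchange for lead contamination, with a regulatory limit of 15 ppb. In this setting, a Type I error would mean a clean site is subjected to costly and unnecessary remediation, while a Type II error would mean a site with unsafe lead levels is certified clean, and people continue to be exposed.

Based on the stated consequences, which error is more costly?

The Type II consequence (a site with unsafe lead levels is certified clean, and people continue to be exposed) is more severe than the Type I consequence (a clean site is subjected to costly and unnecessary remediation).

Type II error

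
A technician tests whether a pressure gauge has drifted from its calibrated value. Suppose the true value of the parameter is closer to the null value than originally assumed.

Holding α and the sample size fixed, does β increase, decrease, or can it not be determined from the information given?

It increases.

A smaller true effect puts the Ha sampling distribution closer to H₀, so more of it falls in the non-rejection region.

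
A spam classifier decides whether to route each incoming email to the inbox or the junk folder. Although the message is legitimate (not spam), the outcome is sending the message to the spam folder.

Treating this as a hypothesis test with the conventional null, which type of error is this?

The null hypothesis here is that the message is legitimate (not spam).
'Sending the message to the spam folder' corresponds to rejecting H₀.
H₀ was rejected but H₀ is true — a Type I error (false positive).

Type I error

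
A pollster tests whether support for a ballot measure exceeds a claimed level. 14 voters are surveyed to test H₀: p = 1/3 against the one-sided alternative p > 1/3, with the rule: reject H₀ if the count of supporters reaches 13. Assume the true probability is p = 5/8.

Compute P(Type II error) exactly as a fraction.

4340673464229/4398046511104

β = P(fail to reject H₀ | Ha true) = P(Y ≤ 12 | p = 5/8), Y ~ Binomial(14, 5/8).
Equivalently, β = 1 − P(Y ≥ 13) = 4340673464229/4398046511104.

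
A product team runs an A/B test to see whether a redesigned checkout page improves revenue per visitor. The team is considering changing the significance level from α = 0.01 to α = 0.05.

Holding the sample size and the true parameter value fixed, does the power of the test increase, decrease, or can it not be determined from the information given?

It increases.

With a larger α the critical value moves toward the center, so more of the Ha sampling distribution lies in the rejection region.
Since power = 1 − β and β decreases, power increases.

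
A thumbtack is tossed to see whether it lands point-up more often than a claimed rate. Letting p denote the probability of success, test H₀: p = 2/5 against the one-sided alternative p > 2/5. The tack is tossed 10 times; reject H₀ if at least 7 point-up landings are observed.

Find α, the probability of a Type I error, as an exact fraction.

Under H₀, K ~ Binomial(10, 2/5), and α = P(K ≥ 7).
Adding the binomial terms for j = 7 through 10 with p = 2/5 yields 534784/9765625.

534784/9765625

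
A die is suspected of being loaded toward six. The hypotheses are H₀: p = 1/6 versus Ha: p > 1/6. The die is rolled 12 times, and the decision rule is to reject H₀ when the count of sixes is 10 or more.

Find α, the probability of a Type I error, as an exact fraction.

α = P(reject H₀ | H₀ true) = P(S ≥ 10 | p = 1/6), with S ~ Binomial(12, 1/6).
P(S ≥ 10) = Σ_{j=10}^{12} C(12,j)·(1/6)^j·(5/6)^{12-j} = 1711/2176782336.

1711/2176782336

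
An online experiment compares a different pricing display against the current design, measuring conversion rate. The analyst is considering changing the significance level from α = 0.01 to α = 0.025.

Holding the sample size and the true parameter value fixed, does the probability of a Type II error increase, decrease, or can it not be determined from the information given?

A larger α widens the rejection region, so when the alternative is true more outcomes lead to rejection — failing to reject becomes less likely.

It decreases.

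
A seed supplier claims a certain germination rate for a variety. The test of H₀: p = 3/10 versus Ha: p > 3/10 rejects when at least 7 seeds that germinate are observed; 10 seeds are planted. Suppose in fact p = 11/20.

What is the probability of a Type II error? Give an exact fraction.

β = P(fail to reject H₀ | Ha true) = P(K ≤ 6 | p = 11/20), K ~ Binomial(10, 11/20).
Adding the binomial probabilities P(K=0)+…+P(K=6) at p = 11/20 gives 1878942860721/2560000000000.

1878942860721/2560000000000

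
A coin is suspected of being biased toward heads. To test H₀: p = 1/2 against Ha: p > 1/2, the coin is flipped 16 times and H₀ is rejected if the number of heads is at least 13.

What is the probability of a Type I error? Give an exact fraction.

Under H₀, X ~ Binomial(16, 1/2), and α = P(X ≥ 13).
Summing the upper tail: (560 + 120 + 16 + 1) / 2^16 = 697/65536.

697/65536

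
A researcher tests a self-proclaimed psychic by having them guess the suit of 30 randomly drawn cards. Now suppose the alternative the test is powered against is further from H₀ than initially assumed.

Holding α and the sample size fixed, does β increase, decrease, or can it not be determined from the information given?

The further the true parameter sits from the null value, the more of the Ha sampling distribution falls in the rejection region.

It decreases.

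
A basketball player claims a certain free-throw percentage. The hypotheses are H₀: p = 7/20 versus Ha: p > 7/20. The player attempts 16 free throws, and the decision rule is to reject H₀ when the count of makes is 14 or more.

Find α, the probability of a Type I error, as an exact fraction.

2955017928403093/131072000000000000000

The Type I error probability is α = P(X ≥ 14) computed under H₀, where X ~ Binomial(16, 7/20).
Adding the binomial terms for j = 14 through 16 with p = 7/20 yields 2955017928403093/131072000000000000000.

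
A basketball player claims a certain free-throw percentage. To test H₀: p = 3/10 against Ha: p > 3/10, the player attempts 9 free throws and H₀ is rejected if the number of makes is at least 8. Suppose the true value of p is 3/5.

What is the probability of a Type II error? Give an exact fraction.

1815344/1953125

A Type II error is failing to reject when Ha holds: with p = 3/5, β = P(K ≤ 7).
Adding the binomial probabilities P(K=0)+…+P(K=7) at p = 3/5 gives 1815344/1953125.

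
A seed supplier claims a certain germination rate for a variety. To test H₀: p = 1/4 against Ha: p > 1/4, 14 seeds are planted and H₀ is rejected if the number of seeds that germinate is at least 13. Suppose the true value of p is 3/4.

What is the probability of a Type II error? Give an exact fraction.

A Type II error is failing to reject when Ha holds: with p = 3/4, β = P(S ≤ 12).
Adding the binomial probabilities P(S=0)+…+P(S=12) at p = 3/4 gives 241331965/268435456.

241331965/268435456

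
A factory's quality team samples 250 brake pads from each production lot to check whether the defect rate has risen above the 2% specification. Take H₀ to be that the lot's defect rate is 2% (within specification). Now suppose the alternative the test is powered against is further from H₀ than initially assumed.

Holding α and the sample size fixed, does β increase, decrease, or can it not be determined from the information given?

It decreases.

The further the true parameter sits from the null value, the more of the Ha sampling distribution falls in the rejection region.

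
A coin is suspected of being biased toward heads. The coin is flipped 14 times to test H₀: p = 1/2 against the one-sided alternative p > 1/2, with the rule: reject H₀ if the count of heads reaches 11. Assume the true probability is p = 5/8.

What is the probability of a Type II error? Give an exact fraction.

β = P(fail to reject H₀ | Ha true) = P(S ≤ 10 | p = 5/8), S ~ Binomial(14, 5/8).
Equivalently, β = 1 − P(S ≥ 11) = 1830419739927/2199023255552.

1830419739927/2199023255552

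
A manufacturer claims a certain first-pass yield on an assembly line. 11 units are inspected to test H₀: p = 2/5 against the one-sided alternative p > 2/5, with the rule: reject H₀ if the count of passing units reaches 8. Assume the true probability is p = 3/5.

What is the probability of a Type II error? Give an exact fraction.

A Type II error is failing to reject when Ha holds: with p = 3/5, β = P(Y ≤ 7).
Adding the binomial probabilities P(Y=0)+…+P(Y=7) at p = 3/5 gives 6872224/9765625.

6872224/9765625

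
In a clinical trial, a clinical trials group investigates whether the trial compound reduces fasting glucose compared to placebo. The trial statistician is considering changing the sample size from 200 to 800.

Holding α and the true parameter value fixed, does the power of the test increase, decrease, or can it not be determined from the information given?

A larger sample reduces the standard error, pulling the sampling distribution under Ha further from the non-rejection region.
Since power = 1 − β and β decreases, power increases.

It increases.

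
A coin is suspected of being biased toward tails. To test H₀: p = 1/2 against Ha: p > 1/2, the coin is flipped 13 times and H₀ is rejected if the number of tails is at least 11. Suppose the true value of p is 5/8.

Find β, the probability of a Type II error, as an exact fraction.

Under the alternative p = 5/8, X ~ Binomial(13, 5/8); β is the probability the test does not reject, P(X < 11).
Summing C(13,j)·(5/8)^j·(3/8)^{13-j} for j = 0..10 gives 252368141319/274877906944.

252368141319/274877906944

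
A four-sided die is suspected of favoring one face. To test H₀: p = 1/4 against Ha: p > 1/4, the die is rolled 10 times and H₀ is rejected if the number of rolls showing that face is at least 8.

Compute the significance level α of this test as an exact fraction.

109/262144

α = P(reject H₀ | H₀ true) = P(X ≥ 8 | p = 1/4), with X ~ Binomial(10, 1/4).
P(X ≥ 8) = Σ_{j=8}^{10} C(10,j)·(1/4)^j·(3/4)^{10-j} = 109/262144.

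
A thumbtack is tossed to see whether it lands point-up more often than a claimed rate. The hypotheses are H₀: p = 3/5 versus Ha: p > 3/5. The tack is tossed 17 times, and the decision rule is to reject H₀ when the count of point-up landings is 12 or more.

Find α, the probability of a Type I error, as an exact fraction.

α = P(reject H₀ | H₀ true) = P(Y ≥ 12 | p = 3/5), with Y ~ Binomial(17, 3/5).
P(Y ≥ 12) = Σ_{j=12}^{17} C(17,j)·(3/5)^j·(2/5)^{17-j} = 201363526341/762939453125.

201363526341/762939453125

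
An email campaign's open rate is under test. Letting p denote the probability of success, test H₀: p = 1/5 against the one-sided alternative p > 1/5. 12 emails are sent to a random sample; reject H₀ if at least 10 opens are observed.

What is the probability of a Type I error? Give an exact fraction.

Under H₀, K ~ Binomial(12, 1/5), and α = P(K ≥ 10).
Summing C(12,j)(1/5)^j(4/5)^{12−j} for j = 10,…,12 gives 221/48828125.

221/48828125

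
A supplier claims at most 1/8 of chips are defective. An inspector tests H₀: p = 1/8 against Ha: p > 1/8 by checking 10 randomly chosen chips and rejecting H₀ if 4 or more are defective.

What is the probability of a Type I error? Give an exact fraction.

7372325/268435456

α = P(reject H₀ | H₀ true) = P(X ≥ 4 | p = 1/8), X ~ Binomial(10, 1/8).
Via the complement, α = 1 − Σ_{j=0}^{3} C(10,j)(1/8)^j(7/8)^{10-j} = 7372325/268435456.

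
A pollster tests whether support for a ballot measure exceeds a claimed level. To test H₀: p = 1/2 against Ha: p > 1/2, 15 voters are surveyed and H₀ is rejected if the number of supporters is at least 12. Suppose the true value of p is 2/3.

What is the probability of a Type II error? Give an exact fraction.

β = P(fail to reject H₀ | Ha true) = P(K ≤ 11 | p = 2/3), K ~ Binomial(15, 2/3).
Equivalently, β = 1 − P(K ≥ 12) = 11346539/14348907.

11346539/14348907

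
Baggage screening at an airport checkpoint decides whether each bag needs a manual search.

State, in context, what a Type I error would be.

With the conventional null hypothesis that the bag contains no prohibited items:
A Type I error is rejecting H₀ when H₀ is true.
Here that means flagging the bag for a manual search when actually the bag contains no prohibited items.

A Type I error would mean concluding that the bag contains a prohibited item when in fact the bag contains no prohibited items.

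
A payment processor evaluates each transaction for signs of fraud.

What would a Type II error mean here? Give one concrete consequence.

With the conventional null hypothesis that the transaction is legitimate:
A Type II error is failing to reject H₀ when H₀ is false.
Here that means approving the transaction when actually the transaction is fraudulent.

A Type II error would mean concluding that the transaction is legitimate (or at least failing to establish that the transaction is fraudulent) when in fact the transaction is fraudulent. Consequence: a fraudulent charge goes through and the bank absorbs the loss.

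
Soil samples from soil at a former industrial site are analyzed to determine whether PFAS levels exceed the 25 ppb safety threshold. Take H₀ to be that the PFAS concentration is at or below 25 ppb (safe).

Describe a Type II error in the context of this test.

A Type II error is failing to reject H₀ when H₀ is false.
Here that means certifying the site as safe when actually the PFAS concentration exceeds 25 ppb.

A Type II error would mean concluding that the PFAS concentration is at or below 25 ppb (safe) (or at least failing to establish that the PFAS concentration exceeds 25 ppb) when in fact the PFAS concentration exceeds 25 ppb.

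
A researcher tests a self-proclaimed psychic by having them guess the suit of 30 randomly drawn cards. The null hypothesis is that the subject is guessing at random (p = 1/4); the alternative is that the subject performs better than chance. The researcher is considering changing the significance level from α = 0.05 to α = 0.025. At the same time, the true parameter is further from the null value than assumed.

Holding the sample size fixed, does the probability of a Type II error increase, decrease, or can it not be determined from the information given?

Cannot be determined from the information given.

The first change alone would make β increase; the second alone would make β decrease. Which effect dominates depends on the magnitudes, which are not given.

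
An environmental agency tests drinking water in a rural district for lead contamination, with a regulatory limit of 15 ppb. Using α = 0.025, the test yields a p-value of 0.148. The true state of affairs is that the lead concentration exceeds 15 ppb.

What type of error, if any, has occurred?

The conventional null hypothesis is that the lead concentration is at or below 15 ppb (safe).
Since p = 0.148 ≥ α = 0.025, H₀ is not rejected.
H₀ is false (actually the lead concentration exceeds 15 ppb).
Failing to reject a false H₀ is a Type II error.

Type II error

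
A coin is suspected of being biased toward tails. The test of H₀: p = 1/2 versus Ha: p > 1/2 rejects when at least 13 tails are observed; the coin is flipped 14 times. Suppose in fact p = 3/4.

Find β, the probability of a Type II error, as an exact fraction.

A Type II error is failing to reject when Ha holds: with p = 3/4, β = P(K ≤ 12).
Equivalently, β = 1 − P(K ≥ 13) = 241331965/268435456.

241331965/268435456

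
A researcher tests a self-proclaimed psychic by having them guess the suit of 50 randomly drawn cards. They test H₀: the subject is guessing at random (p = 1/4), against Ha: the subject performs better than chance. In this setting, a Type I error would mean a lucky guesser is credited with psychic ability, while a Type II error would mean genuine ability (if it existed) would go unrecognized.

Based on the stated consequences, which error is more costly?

The Type I consequence (a lucky guesser is credited with psychic ability) is more severe than the Type II consequence (genuine ability (if it existed) would go unrecognized).

Type I error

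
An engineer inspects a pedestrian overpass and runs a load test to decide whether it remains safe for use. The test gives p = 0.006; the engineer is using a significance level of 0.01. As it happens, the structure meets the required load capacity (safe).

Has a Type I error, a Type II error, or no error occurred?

The conventional null hypothesis is that the structure meets the required load capacity (safe).
Since p = 0.006 < α = 0.01, H₀ is rejected.
H₀ is true (actually the structure meets the required load capacity (safe)).
Rejecting a true H₀ is a Type I error.

Type I error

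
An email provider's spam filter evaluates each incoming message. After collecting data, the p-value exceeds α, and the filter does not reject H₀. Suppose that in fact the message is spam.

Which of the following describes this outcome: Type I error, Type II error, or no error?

Type II error

The conventional null hypothesis here is that the message is legitimate (not spam).
H₀ was not rejected, but H₀ is actually false.
Failing to reject a false null hypothesis is a Type II error (false negative).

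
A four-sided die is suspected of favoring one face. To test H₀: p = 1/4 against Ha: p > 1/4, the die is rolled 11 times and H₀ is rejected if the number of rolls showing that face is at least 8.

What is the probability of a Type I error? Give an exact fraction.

Under H₀, K ~ Binomial(11, 1/4), and α = P(K ≥ 8).
Summing C(11,j)(1/4)^j(3/4)^{11−j} for j = 8,…,11 gives 623/524288.

623/524288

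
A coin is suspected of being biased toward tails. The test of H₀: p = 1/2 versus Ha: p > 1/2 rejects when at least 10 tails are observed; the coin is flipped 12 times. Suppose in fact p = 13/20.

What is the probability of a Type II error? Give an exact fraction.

A Type II error is failing to reject when Ha holds: with p = 13/20, β = P(K ≤ 9).
Adding the binomial probabilities P(K=0)+…+P(K=9) at p = 13/20 gives 695265215827749/819200000000000.

695265215827749/819200000000000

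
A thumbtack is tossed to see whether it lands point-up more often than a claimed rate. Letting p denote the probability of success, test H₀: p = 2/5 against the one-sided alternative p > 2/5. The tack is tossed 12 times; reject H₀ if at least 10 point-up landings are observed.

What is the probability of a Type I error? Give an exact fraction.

137216/48828125

α = P(reject H₀ | H₀ true) = P(Y ≥ 10 | p = 2/5), with Y ~ Binomial(12, 2/5).
P(Y ≥ 10) = Σ_{j=10}^{12} C(12,j)·(2/5)^j·(3/5)^{12-j} = 137216/48828125.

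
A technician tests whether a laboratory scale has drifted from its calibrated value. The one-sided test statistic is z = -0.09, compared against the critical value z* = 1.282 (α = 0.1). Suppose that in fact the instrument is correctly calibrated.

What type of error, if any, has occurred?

The conventional null hypothesis is that the instrument is correctly calibrated.
Since z = -0.09 ≤ z* = 1.282, H₀ is not rejected.
H₀ is true (actually the instrument is correctly calibrated).
The decision matches the true state — no error.

Neither — the decision is correct.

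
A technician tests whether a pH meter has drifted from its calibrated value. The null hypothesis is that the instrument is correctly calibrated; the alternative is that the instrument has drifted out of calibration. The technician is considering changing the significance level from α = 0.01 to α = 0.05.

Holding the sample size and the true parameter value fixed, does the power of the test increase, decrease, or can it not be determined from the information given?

It increases.

A larger α widens the rejection region, so when the alternative is true more outcomes lead to rejection — failing to reject becomes less likely.
Since power = 1 − β and β decreases, power increases.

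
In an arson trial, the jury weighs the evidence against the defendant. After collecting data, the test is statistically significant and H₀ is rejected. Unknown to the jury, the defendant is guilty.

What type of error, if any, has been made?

No error — this is a correct decision.

The conventional null hypothesis here is that the defendant is innocent.
The test rejected a false H₀ — the decision matches the true state.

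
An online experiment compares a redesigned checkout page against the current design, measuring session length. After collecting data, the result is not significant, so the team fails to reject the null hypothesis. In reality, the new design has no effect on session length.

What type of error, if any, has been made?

The conventional null hypothesis here is that the new design has no effect on session length.
The test retained a true H₀ — the decision matches the true state.

No error — this is a correct decision.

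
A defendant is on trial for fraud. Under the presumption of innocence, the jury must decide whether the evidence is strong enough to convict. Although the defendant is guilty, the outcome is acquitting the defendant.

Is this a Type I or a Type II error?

Type II error

The null hypothesis here is that the defendant is innocent.
'Acquitting the defendant' corresponds to failing to reject H₀.
H₀ was not rejected but H₀ is false — a Type II error (false negative).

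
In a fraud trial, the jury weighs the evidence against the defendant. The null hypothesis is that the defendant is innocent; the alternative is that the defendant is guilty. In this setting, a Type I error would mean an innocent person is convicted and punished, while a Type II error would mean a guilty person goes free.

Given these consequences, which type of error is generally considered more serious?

The Type I consequence (an innocent person is convicted and punished) is more severe than the Type II consequence (a guilty person goes free).

Type I error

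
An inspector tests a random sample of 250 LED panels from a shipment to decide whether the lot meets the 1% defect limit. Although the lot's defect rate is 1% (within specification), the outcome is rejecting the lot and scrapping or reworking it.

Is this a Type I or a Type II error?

Type I error

The null hypothesis here is that the lot's defect rate is 1% (within specification).
'Rejecting the lot and scrapping or reworking it' corresponds to rejecting H₀.
H₀ was rejected but H₀ is true — a Type I error (false positive).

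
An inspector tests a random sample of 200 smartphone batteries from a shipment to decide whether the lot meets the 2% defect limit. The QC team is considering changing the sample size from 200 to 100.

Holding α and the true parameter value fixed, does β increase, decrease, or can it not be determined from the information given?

With less data the test statistic is noisier; under Ha, more outcomes land inside the acceptance region.

It increases.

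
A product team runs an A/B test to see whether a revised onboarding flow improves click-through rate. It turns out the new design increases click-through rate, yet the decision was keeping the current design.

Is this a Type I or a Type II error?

Type II error

The null hypothesis here is that the new design has no effect on click-through rate.
'Keeping the current design' corresponds to failing to reject H₀.
H₀ was not rejected but H₀ is false — a Type II error (false negative).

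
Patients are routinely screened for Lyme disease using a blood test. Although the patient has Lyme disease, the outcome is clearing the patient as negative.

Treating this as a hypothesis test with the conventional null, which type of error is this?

The null hypothesis here is that the patient does not have Lyme disease.
'Clearing the patient as negative' corresponds to failing to reject H₀.
H₀ was not rejected but H₀ is false — a Type II error (false negative).

Type II error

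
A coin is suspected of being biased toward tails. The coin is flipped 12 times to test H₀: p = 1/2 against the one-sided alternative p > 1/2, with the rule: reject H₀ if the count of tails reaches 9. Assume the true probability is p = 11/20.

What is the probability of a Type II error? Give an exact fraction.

Under the alternative p = 11/20, X ~ Binomial(12, 11/20); β is the probability the test does not reject, P(X < 9).
Adding the binomial probabilities P(X=0)+…+P(X=8) at p = 11/20 gives 709043757719553/819200000000000.

709043757719553/819200000000000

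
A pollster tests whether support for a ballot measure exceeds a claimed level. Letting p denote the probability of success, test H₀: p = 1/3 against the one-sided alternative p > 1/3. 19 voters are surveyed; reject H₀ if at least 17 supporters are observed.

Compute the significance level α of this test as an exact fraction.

Under H₀, X ~ Binomial(19, 1/3), and α = P(X ≥ 17).
Adding the binomial terms for j = 17 through 19 with p = 1/3 yields 241/387420489.

241/387420489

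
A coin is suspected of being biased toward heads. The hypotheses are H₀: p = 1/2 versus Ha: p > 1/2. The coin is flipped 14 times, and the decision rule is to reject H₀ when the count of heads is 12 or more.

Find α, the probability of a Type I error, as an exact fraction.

The Type I error probability is α = P(K ≥ 12) computed under H₀, where K ~ Binomial(14, 1/2).
That's C(14,12) + C(14,13) + C(14,14) over 2^14, i.e. (91 + 14 + 1)/16384 = 106/16384 = 53/8192.

53/8192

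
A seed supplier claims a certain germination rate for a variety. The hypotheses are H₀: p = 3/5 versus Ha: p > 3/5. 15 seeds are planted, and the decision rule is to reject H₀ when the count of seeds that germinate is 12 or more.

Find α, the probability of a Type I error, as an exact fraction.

2761898877/30517578125

Under H₀, K ~ Binomial(15, 3/5), and α = P(K ≥ 12).
Adding the binomial terms for j = 12 through 15 with p = 3/5 yields 2761898877/30517578125.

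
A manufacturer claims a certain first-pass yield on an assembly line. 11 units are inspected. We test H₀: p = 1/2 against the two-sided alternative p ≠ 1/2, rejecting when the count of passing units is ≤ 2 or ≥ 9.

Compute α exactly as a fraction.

α = P(Y ≤ 2 or Y ≥ 9 | p = 1/2), Y ~ Binomial(11, 1/2).
Each tail has probability (1 + 11 + 55)/2048; doubling gives α = 134/2048 = 67/1024.

67/1024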